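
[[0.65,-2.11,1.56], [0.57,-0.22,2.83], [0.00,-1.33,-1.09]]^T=[[0.65, 0.57, 0.0], [-2.11, -0.22, -1.33], [1.56, 2.83, -1.09]]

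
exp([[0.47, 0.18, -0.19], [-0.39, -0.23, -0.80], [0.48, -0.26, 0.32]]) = [[1.47, 0.24, -0.37], [-0.68, 0.84, -0.80], [0.78, -0.22, 1.41]]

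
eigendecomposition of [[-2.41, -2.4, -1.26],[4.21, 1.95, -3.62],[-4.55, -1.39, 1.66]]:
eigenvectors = [[-0.74+0.00j, -0.29+0.15j, -0.29-0.15j], [(0.14+0j), (0.84+0j), (0.84-0j)], [-0.66+0.00j, -0.38-0.19j, (-0.38+0.19j)]]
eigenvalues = [(-3.1+0j), (2.15+1.6j), (2.15-1.6j)]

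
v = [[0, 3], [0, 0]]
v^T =[[0, 0], [3, 0]]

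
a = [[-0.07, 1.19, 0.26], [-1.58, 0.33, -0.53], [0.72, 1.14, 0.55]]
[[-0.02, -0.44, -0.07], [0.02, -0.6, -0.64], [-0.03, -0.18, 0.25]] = a @[[-0.21, 0.48, 0.47], [-0.14, -0.24, 0.01], [0.51, -0.45, -0.19]]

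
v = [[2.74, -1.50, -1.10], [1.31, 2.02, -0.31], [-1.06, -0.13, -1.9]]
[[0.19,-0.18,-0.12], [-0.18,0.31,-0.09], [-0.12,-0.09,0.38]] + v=[[2.93, -1.68, -1.22], [1.13, 2.33, -0.40], [-1.18, -0.22, -1.52]]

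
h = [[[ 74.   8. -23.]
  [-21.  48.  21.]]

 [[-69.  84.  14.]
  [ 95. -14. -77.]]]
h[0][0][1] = 8.0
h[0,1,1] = 48.0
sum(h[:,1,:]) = 52.0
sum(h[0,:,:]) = 107.0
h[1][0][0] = -69.0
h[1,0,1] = 84.0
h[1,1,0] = 95.0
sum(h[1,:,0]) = 26.0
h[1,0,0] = -69.0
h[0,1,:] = [-21.0, 48.0, 21.0]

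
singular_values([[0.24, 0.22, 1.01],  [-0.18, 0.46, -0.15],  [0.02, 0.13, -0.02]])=[1.07, 0.52, 0.06]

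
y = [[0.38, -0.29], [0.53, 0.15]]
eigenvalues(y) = [(0.26+0.37j), (0.26-0.37j)]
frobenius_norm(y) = 0.73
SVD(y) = [[-0.62,-0.78], [-0.78,0.62]] @ diag([0.654393116981292, 0.32197771420939864]) @ [[-1.00,0.10], [0.10,1.00]]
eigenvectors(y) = [[(0.17+0.57j), 0.17-0.57j], [0.80+0.00j, (0.8-0j)]]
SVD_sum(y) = [[0.4, -0.04], [0.51, -0.05]] + [[-0.02, -0.25], [0.02, 0.2]]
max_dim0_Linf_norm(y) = 0.53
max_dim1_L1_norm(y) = 0.68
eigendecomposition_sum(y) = [[(0.19+0.15j),-0.14+0.10j], [0.26-0.19j,(0.08+0.23j)]] + [[(0.19-0.15j), (-0.14-0.1j)], [0.26+0.19j, 0.08-0.23j]]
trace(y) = 0.53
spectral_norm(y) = 0.65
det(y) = 0.21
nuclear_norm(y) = 0.98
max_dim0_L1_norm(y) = 0.91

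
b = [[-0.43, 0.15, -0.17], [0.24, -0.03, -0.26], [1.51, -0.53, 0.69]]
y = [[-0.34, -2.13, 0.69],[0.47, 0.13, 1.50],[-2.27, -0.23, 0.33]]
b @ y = [[0.6, 0.97, -0.13],[0.49, -0.46, 0.03],[-2.33, -3.44, 0.47]]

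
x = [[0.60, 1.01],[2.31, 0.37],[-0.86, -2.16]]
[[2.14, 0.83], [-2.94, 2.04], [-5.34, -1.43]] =x@ [[-1.78,0.83],[3.18,0.33]]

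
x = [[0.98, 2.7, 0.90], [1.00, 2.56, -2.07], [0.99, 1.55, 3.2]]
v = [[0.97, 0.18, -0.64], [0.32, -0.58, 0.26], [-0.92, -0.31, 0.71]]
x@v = [[0.99,-1.67,0.71], [3.69,-0.66,-1.44], [-1.49,-1.71,2.04]]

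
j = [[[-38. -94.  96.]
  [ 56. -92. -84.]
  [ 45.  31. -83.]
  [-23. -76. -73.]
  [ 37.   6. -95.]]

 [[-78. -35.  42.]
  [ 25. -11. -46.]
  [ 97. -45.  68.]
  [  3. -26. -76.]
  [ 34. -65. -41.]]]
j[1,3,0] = 3.0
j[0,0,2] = 96.0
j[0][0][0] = -38.0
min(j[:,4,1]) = -65.0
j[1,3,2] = -76.0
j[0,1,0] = 56.0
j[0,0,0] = -38.0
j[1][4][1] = -65.0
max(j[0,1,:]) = 56.0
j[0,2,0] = 45.0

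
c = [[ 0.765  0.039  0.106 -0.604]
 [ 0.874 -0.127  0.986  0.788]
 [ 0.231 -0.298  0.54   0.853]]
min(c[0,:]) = -0.604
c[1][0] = 0.874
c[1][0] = 0.874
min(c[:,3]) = -0.604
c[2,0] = 0.231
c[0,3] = -0.604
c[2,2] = 0.54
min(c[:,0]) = 0.231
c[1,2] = 0.986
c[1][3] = 0.788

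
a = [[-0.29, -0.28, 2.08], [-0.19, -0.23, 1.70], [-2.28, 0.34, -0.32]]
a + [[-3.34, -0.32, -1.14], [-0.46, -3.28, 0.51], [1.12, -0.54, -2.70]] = [[-3.63, -0.6, 0.94], [-0.65, -3.51, 2.21], [-1.16, -0.2, -3.02]]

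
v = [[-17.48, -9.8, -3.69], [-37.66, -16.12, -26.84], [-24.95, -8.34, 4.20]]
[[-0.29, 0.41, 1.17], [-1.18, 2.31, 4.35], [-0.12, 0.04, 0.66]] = v@[[0.01, -0.02, -0.04], [0.00, 0.02, -0.01], [0.03, -0.07, -0.1]]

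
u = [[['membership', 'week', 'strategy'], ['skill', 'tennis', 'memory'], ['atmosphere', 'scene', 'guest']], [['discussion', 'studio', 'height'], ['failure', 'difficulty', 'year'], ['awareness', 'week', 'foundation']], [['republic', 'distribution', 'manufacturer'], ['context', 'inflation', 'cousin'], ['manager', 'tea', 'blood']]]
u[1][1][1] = 'difficulty'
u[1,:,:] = [['discussion', 'studio', 'height'], ['failure', 'difficulty', 'year'], ['awareness', 'week', 'foundation']]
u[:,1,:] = [['skill', 'tennis', 'memory'], ['failure', 'difficulty', 'year'], ['context', 'inflation', 'cousin']]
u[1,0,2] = 'height'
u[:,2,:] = [['atmosphere', 'scene', 'guest'], ['awareness', 'week', 'foundation'], ['manager', 'tea', 'blood']]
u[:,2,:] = [['atmosphere', 'scene', 'guest'], ['awareness', 'week', 'foundation'], ['manager', 'tea', 'blood']]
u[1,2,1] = 'week'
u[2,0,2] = 'manufacturer'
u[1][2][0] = 'awareness'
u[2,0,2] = 'manufacturer'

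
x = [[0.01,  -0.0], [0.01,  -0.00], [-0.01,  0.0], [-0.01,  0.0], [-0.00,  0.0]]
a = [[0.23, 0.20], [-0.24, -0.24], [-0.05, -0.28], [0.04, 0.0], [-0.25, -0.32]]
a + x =[[0.24,0.2], [-0.23,-0.24], [-0.06,-0.28], [0.03,0.00], [-0.25,-0.32]]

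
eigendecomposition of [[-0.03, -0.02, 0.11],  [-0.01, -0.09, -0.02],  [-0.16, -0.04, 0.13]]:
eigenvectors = [[(0.39-0.51j), (0.39+0.51j), -0.00+0.00j], [(-0.07+0.09j), (-0.07-0.09j), (-0.98+0j)], [0.76+0.00j, (0.76-0j), -0.18+0.00j]]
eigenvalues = [(0.05+0.1j), (0.05-0.1j), (-0.09+0j)]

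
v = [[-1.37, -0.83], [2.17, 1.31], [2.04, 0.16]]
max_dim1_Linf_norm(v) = 2.17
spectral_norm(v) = 3.55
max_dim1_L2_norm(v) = 2.53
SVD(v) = [[-0.45, 0.29], [0.71, -0.46], [0.55, 0.84]] @ diag([3.5461653114369573, 0.7763450160600163]) @ [[0.92,0.39], [0.39,-0.92]]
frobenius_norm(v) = 3.63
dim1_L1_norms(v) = [2.2, 3.48, 2.2]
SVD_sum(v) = [[-1.46, -0.62],[2.31, 0.98],[1.79, 0.76]] + [[0.09, -0.21],  [-0.14, 0.33],  [0.25, -0.60]]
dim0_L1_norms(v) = [5.58, 2.3]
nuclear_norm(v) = 4.32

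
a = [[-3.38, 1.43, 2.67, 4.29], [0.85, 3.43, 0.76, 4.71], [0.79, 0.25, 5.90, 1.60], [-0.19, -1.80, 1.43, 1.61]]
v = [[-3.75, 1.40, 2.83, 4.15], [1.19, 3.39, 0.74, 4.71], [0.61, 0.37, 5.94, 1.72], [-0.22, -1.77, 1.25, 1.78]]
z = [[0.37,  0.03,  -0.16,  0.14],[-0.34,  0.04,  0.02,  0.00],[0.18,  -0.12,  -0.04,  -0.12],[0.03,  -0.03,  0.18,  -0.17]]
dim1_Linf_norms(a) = [4.29, 4.71, 5.9, 1.8]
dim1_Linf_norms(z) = [0.37, 0.34, 0.18, 0.18]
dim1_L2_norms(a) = [6.25, 5.94, 6.17, 2.81]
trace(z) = 0.20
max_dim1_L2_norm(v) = 6.42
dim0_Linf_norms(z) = [0.37, 0.12, 0.18, 0.17]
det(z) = 0.00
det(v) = -353.75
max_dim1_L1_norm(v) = 12.13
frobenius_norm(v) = 11.12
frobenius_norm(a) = 10.96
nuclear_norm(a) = 19.34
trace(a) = 7.56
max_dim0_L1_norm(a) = 12.21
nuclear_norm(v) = 19.80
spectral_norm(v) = 8.97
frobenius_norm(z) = 0.65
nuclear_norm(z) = 1.02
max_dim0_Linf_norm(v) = 5.94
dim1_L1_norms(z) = [0.7, 0.4, 0.46, 0.41]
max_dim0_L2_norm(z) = 0.53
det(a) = -298.84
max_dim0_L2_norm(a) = 6.76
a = z + v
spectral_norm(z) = 0.56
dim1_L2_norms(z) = [0.43, 0.34, 0.25, 0.25]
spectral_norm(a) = 8.88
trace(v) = 7.36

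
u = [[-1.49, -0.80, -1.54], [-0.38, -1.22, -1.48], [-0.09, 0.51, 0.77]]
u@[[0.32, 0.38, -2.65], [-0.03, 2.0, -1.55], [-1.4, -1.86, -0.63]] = [[1.70, 0.7, 6.16], [1.99, 0.17, 3.83], [-1.12, -0.45, -1.04]]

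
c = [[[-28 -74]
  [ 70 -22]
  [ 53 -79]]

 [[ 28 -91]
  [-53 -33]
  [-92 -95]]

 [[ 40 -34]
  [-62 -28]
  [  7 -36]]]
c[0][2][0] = 53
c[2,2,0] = 7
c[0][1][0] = 70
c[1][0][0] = 28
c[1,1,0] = -53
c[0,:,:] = [[-28, -74], [70, -22], [53, -79]]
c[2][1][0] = -62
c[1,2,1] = -95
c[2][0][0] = 40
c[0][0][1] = -74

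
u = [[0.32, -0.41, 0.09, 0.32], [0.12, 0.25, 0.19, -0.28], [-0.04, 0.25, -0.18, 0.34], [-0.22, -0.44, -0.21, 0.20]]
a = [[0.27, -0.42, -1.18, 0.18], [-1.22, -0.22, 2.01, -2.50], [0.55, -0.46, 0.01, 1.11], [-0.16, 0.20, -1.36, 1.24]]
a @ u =[[0.04, -0.59, 0.12, -0.16],[0.05, 2.05, 0.01, -0.15],[-0.12, -0.83, -0.27, 0.53],[-0.25, -0.77, 0.01, -0.32]]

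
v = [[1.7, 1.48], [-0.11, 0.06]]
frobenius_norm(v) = 2.26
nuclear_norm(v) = 2.37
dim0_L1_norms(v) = [1.81, 1.54]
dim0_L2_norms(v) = [1.7, 1.48]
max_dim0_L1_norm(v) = 1.81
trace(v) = 1.76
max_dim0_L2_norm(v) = 1.7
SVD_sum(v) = [[1.7, 1.48], [-0.03, -0.03]] + [[-0.00, 0.0],  [-0.08, 0.09]]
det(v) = 0.26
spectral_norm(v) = 2.25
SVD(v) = [[-1.0, 0.02], [0.02, 1.0]] @ diag([2.254396436933458, 0.11745937655942808]) @ [[-0.75, -0.66], [-0.66, 0.75]]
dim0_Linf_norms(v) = [1.7, 1.48]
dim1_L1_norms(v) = [3.18, 0.17]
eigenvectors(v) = [[1.0, -0.69], [-0.07, 0.72]]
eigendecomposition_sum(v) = [[1.71, 1.65], [-0.12, -0.12]] + [[-0.01, -0.17], [0.01, 0.18]]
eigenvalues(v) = [1.59, 0.17]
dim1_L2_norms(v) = [2.25, 0.13]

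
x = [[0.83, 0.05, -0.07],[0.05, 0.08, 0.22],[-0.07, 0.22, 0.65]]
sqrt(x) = [[(0.91+0j), 0.06-0.00j, (-0.05+0j)], [(0.06-0j), (0.1+0.03j), (0.26-0.01j)], [(-0.05+0j), 0.26-0.01j, 0.76+0.00j]]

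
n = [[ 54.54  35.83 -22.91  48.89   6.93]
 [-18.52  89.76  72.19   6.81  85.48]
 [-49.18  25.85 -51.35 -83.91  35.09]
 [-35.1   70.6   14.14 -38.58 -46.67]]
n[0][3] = 48.89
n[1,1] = 89.76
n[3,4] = -46.67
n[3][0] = -35.1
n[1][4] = 85.48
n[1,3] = 6.81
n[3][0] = -35.1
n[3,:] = [-35.1, 70.6, 14.14, -38.58, -46.67]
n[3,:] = [-35.1, 70.6, 14.14, -38.58, -46.67]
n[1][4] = 85.48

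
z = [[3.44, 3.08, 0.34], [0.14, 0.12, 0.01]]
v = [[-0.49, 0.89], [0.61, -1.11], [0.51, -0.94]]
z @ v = [[0.37,  -0.68], [0.01,  -0.02]]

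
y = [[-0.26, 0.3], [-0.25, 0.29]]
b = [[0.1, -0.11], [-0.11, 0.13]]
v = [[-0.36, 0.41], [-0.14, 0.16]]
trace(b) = 0.23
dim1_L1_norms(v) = [0.77, 0.3]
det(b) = 0.00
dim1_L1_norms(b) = [0.21, 0.24]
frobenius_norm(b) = 0.23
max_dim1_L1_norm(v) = 0.77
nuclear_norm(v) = 0.59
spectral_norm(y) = 0.55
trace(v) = -0.20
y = v + b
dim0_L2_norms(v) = [0.39, 0.44]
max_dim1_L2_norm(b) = 0.17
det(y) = -0.00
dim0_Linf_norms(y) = [0.26, 0.3]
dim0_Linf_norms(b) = [0.11, 0.13]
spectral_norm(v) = 0.59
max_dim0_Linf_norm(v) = 0.41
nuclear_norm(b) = 0.23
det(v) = -0.00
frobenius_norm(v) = 0.59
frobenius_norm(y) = 0.55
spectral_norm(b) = 0.23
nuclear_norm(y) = 0.55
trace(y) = 0.03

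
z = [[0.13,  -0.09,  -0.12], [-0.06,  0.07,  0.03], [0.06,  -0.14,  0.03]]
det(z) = -0.000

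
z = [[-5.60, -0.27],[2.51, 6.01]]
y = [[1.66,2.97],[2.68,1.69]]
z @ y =[[-10.02, -17.09], [20.27, 17.61]]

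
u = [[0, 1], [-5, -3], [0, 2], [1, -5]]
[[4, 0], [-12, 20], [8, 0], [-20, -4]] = u@[[0, -4], [4, 0]]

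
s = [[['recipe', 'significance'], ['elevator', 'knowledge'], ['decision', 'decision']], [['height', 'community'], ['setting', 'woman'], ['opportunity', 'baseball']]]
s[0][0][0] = 'recipe'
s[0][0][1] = 'significance'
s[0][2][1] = 'decision'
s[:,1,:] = [['elevator', 'knowledge'], ['setting', 'woman']]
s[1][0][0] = 'height'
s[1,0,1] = 'community'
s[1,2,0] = 'opportunity'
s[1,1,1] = 'woman'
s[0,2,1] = 'decision'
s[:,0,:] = [['recipe', 'significance'], ['height', 'community']]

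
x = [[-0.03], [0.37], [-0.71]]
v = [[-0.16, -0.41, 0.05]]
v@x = [[-0.18]]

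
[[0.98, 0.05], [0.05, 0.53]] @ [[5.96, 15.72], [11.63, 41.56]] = [[6.42, 17.48], [6.46, 22.81]]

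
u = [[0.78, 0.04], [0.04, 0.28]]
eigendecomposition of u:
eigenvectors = [[1.0, -0.08], [0.08, 1.00]]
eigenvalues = [0.78, 0.28]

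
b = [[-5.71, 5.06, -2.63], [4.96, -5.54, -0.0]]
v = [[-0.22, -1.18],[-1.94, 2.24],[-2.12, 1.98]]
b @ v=[[-2.98,12.86], [9.66,-18.26]]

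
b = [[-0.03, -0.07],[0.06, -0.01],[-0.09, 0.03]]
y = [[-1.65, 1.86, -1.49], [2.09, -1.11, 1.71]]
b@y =[[-0.1, 0.02, -0.08], [-0.12, 0.12, -0.11], [0.21, -0.2, 0.19]]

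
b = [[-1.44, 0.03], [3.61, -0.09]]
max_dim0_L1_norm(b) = 5.05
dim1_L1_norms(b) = [1.47, 3.7]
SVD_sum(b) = [[-1.44, 0.04],[3.61, -0.09]] + [[-0.00, -0.01], [-0.0, -0.0]]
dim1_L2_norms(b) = [1.44, 3.61]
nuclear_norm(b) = 3.89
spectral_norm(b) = 3.89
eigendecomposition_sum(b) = [[-1.44, 0.03], [3.64, -0.08]] + [[-0.00, -0.00], [-0.03, -0.01]]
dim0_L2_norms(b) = [3.89, 0.09]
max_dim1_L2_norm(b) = 3.61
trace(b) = -1.53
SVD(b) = [[-0.37, 0.93], [0.93, 0.37]] @ diag([3.887758992461641, 0.00547873467498904]) @ [[1.0, -0.02], [-0.02, -1.0]]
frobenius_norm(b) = 3.89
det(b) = 0.02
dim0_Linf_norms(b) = [3.61, 0.09]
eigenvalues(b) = [-1.52, -0.01]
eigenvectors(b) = [[-0.37,-0.02], [0.93,-1.00]]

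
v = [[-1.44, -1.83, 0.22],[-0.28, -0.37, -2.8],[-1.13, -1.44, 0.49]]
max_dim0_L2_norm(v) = 2.85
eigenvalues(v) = [-2.91, -0.0, 1.6]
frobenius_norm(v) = 4.14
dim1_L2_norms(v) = [2.34, 2.84, 1.89]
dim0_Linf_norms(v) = [1.44, 1.83, 2.8]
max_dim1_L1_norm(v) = 3.49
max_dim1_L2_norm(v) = 2.84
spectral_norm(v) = 3.00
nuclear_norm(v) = 5.85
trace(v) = -1.32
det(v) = 0.02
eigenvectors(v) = [[0.66, 0.79, 0.48], [0.59, -0.62, -0.74], [0.47, 0.0, 0.47]]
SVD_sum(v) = [[-1.43, -1.82, 0.29], [-0.07, -0.09, 0.01], [-1.15, -1.46, 0.23]] + [[-0.01, -0.01, -0.07], [-0.21, -0.28, -2.81], [0.02, 0.03, 0.26]] + [[-0.00, 0.0, -0.0], [0.0, -0.00, 0.0], [0.00, -0.00, 0.00]]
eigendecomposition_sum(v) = [[-1.03,-1.31,-1.01],[-0.91,-1.17,-0.90],[-0.73,-0.93,-0.72]] + [[-0.0,  0.00,  0.01], [0.0,  -0.0,  -0.0], [-0.0,  0.00,  0.00]] + [[-0.41, -0.52, 1.23], [0.63, 0.8, -1.89], [-0.40, -0.51, 1.21]]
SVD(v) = [[-0.78, -0.03, -0.63], [-0.04, -1.00, 0.09], [-0.63, 0.09, 0.77]] @ diag([3.000354839497602, 2.84862489576317, 0.0026533642016671947]) @ [[0.61, 0.78, -0.13], [0.08, 0.10, 0.99], [0.79, -0.62, 0.0]]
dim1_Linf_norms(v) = [1.83, 2.8, 1.44]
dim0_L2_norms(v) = [1.85, 2.36, 2.85]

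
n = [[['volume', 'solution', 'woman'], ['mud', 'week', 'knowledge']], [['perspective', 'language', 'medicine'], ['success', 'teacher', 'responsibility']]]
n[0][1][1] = 'week'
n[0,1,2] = 'knowledge'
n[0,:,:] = [['volume', 'solution', 'woman'], ['mud', 'week', 'knowledge']]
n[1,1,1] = 'teacher'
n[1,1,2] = 'responsibility'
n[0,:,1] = ['solution', 'week']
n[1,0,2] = 'medicine'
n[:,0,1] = ['solution', 'language']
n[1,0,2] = 'medicine'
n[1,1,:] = ['success', 'teacher', 'responsibility']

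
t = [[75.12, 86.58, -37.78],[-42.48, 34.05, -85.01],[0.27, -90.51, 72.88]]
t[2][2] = 72.88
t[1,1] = 34.05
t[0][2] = -37.78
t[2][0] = 0.27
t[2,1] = -90.51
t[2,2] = 72.88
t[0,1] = 86.58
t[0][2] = -37.78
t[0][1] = 86.58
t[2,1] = -90.51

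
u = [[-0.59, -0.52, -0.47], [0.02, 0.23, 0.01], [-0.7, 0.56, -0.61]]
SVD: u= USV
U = [[-0.55, 0.8, -0.24], [-0.01, -0.29, -0.96], [-0.83, -0.53, 0.17]]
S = [1.2, 0.79, 0.0]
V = [[0.76, -0.15, 0.64], [-0.14, -0.99, -0.07], [0.64, -0.03, -0.77]]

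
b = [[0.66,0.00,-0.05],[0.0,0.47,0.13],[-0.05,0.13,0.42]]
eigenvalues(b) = [0.31, 0.67, 0.57]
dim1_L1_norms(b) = [0.71, 0.6, 0.6]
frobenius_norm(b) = 0.93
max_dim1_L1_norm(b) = 0.71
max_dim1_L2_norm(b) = 0.66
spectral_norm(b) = 0.67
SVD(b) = [[-0.95, -0.31, 0.11],  [0.17, -0.76, -0.62],  [0.27, -0.57, 0.77]] @ diag([0.6745418070222781, 0.5671119136502034, 0.3083462793275185]) @ [[-0.95, 0.17, 0.27], [-0.31, -0.76, -0.57], [0.11, -0.62, 0.77]]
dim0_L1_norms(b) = [0.71, 0.6, 0.6]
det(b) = 0.12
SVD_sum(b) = [[0.6, -0.11, -0.18], [-0.11, 0.02, 0.03], [-0.18, 0.03, 0.05]] + [[0.05, 0.13, 0.10], [0.13, 0.33, 0.25], [0.10, 0.25, 0.18]] + [[0.0, -0.02, 0.03], [-0.02, 0.12, -0.15], [0.03, -0.15, 0.18]]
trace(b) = 1.55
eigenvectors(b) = [[0.11, -0.95, 0.31], [-0.62, 0.17, 0.76], [0.77, 0.27, 0.57]]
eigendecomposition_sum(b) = [[0.00, -0.02, 0.03], [-0.02, 0.12, -0.15], [0.03, -0.15, 0.18]] + [[0.6, -0.11, -0.18], [-0.11, 0.02, 0.03], [-0.18, 0.03, 0.05]] + [[0.05,0.13,0.1], [0.13,0.33,0.25], [0.10,0.25,0.18]]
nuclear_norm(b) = 1.55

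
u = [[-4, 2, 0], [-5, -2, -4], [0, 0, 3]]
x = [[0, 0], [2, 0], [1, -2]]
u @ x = [[4, 0], [-8, 8], [3, -6]]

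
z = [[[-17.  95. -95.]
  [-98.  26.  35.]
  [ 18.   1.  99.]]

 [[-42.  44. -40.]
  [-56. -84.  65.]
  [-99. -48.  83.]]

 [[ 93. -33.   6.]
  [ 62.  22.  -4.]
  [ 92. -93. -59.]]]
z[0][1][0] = -98.0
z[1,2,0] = -99.0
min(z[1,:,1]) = -84.0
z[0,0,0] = -17.0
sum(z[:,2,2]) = 123.0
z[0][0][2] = -95.0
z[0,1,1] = 26.0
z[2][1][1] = 22.0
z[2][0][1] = -33.0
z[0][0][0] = -17.0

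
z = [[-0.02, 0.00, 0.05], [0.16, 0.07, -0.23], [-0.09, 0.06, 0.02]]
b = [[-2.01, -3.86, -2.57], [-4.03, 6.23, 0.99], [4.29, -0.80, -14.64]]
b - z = [[-1.99, -3.86, -2.62], [-4.19, 6.16, 1.22], [4.38, -0.86, -14.66]]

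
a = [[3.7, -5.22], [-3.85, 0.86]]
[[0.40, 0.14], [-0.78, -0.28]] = a @ [[0.22,0.08], [0.08,0.03]]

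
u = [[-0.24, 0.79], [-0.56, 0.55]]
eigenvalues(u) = [(0.16+0.54j), (0.16-0.54j)]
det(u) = 0.31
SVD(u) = [[-0.73, -0.69], [-0.69, 0.73]] @ diag([1.1039677348372825, 0.2811676376083138]) @ [[0.51, -0.86], [-0.86, -0.51]]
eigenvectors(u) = [[0.76+0.00j, 0.76-0.00j], [0.38+0.52j, (0.38-0.52j)]]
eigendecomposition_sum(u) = [[-0.12+0.32j, (0.4-0.11j)], [-0.28+0.08j, (0.28+0.21j)]] + [[(-0.12-0.32j), 0.40+0.11j], [(-0.28-0.08j), (0.28-0.21j)]]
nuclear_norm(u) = 1.39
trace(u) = 0.31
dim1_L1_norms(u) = [1.03, 1.11]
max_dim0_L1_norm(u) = 1.34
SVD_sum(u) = [[-0.41, 0.69], [-0.38, 0.65]] + [[0.17, 0.1],  [-0.18, -0.1]]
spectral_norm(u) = 1.10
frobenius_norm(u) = 1.14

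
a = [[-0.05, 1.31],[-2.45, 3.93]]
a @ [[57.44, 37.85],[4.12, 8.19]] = [[2.53,8.84], [-124.54,-60.55]]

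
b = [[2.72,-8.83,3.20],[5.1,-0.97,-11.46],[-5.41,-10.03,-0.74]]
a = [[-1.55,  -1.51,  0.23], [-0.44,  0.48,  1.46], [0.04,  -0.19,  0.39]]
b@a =[[-0.2, -8.95, -11.02], [-7.94, -5.99, -4.71], [12.77, 3.50, -16.18]]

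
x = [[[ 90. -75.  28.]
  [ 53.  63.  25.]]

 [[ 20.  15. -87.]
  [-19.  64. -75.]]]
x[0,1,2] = 25.0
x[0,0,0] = 90.0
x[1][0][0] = 20.0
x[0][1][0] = 53.0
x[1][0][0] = 20.0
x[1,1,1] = 64.0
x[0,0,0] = 90.0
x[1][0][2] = -87.0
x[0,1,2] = 25.0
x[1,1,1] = 64.0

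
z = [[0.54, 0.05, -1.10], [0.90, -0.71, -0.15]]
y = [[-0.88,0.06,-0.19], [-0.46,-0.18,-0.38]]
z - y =[[1.42, -0.01, -0.91],[1.36, -0.53, 0.23]]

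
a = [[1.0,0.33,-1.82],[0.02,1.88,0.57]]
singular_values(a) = [2.15, 1.91]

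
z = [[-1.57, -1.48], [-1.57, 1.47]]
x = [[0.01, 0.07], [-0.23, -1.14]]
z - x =[[-1.58, -1.55], [-1.34, 2.61]]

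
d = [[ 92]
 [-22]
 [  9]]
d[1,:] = [-22]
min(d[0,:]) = 92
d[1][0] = -22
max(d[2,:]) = 9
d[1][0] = -22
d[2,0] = 9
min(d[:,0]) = -22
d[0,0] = 92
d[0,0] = 92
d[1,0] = -22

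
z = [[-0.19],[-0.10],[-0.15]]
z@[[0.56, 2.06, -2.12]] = [[-0.11, -0.39, 0.4], [-0.06, -0.21, 0.21], [-0.08, -0.31, 0.32]]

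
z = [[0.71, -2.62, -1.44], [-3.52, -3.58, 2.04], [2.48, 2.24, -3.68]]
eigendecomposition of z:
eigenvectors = [[0.11, 0.86, 0.48], [0.69, -0.48, 0.05], [-0.71, 0.19, 0.87]]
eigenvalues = [-6.25, 1.87, -2.17]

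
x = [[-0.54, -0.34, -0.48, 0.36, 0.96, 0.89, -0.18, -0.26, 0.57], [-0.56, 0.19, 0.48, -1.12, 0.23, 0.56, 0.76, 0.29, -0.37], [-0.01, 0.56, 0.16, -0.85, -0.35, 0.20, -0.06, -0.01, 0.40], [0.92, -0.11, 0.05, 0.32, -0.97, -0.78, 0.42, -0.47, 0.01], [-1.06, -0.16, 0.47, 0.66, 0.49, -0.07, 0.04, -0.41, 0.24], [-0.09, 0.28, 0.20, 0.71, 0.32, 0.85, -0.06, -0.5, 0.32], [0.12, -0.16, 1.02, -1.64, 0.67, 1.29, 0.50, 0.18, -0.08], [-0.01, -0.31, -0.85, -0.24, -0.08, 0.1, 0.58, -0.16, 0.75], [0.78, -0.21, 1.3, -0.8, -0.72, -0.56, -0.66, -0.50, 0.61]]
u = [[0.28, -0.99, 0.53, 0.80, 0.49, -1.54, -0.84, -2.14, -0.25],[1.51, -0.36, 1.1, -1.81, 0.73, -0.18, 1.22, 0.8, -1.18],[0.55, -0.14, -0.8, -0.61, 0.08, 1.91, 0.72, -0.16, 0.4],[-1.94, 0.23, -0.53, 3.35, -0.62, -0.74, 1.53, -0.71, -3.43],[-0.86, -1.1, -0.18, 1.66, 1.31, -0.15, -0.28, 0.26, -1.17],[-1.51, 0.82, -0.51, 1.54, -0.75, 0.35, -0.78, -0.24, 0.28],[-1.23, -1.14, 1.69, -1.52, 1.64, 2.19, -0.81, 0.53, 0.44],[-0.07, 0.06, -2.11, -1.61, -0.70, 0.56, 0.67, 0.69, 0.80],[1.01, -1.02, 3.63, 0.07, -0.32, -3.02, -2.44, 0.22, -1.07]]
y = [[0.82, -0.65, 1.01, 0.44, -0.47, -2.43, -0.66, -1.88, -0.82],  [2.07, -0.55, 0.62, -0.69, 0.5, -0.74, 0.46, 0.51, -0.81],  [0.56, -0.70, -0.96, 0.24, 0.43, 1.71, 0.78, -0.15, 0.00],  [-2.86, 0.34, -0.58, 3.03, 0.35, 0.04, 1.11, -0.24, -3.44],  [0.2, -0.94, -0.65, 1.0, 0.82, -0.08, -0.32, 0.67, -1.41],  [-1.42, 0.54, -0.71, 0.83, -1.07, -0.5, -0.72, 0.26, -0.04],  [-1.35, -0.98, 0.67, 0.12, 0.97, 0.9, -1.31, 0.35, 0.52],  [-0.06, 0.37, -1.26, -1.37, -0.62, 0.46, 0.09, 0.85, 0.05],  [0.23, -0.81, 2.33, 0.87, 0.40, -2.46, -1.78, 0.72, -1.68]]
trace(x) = 2.42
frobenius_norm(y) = 9.99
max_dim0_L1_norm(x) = 6.7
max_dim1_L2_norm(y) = 5.57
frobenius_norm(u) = 11.41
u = x + y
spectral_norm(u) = 6.91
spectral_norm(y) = 6.19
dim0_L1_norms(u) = [8.96, 5.86, 11.08, 12.97, 6.64, 10.64, 9.29, 5.75, 9.02]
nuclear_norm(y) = 23.72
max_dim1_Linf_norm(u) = 3.63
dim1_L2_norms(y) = [3.62, 2.72, 2.35, 5.57, 2.36, 2.34, 2.67, 2.22, 4.43]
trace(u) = 2.94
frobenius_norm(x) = 5.21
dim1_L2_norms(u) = [3.15, 3.31, 2.39, 5.56, 2.83, 2.65, 4.07, 3.07, 5.62]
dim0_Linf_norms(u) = [1.94, 1.14, 3.63, 3.35, 1.64, 3.02, 2.44, 2.14, 3.43]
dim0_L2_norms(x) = [1.79, 0.86, 2.05, 2.56, 1.83, 2.11, 1.35, 1.05, 1.31]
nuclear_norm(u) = 27.51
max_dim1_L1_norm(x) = 6.14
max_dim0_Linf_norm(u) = 3.63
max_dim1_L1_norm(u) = 13.08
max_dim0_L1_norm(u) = 12.97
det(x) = 0.19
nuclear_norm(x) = 12.64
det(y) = 69.30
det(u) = -603.41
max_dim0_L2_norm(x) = 2.56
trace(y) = 0.52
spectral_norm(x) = 3.13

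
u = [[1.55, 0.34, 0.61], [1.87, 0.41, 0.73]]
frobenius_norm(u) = 2.66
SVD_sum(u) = [[1.55, 0.34, 0.61], [1.87, 0.41, 0.73]] + [[-0.00, -0.0, 0.00], [0.00, 0.00, -0.0]]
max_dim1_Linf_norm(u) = 1.87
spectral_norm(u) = 2.66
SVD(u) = [[-0.64, -0.77], [-0.77, 0.64]] @ diag([2.662346246609489, 0.0035303207169153144]) @ [[-0.91, -0.2, -0.36], [0.36, 0.04, -0.93]]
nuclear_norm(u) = 2.67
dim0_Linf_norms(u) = [1.87, 0.41, 0.73]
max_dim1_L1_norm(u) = 3.01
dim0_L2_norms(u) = [2.43, 0.53, 0.95]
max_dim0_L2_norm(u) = 2.43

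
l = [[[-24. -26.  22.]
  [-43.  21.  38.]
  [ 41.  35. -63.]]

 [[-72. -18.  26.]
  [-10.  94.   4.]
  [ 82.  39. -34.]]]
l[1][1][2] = 4.0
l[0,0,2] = 22.0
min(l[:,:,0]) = -72.0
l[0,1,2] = 38.0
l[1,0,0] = -72.0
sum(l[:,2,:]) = 100.0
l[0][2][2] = -63.0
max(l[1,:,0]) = 82.0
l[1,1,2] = 4.0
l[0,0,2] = 22.0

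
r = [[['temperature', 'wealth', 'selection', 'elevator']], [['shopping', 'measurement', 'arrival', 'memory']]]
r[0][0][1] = 'wealth'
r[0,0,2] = 'selection'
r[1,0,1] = 'measurement'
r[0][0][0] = 'temperature'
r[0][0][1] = 'wealth'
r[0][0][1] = 'wealth'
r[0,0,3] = 'elevator'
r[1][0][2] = 'arrival'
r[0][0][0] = 'temperature'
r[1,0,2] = 'arrival'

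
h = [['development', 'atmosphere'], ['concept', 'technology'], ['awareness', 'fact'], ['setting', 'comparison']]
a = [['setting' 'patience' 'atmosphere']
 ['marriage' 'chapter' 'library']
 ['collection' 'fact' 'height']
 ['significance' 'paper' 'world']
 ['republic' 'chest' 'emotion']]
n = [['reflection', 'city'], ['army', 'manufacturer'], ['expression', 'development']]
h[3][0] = 'setting'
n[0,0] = 'reflection'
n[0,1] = 'city'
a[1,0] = 'marriage'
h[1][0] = 'concept'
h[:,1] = ['atmosphere', 'technology', 'fact', 'comparison']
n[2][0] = 'expression'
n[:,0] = ['reflection', 'army', 'expression']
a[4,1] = 'chest'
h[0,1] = 'atmosphere'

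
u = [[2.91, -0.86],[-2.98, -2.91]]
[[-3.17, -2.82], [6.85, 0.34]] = u@[[-1.37, -0.77], [-0.95, 0.67]]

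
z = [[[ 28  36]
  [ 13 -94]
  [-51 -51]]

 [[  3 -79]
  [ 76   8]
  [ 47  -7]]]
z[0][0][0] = 28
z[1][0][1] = -79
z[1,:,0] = [3, 76, 47]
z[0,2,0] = -51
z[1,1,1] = 8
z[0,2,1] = -51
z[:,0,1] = [36, -79]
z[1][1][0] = 76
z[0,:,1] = [36, -94, -51]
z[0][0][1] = 36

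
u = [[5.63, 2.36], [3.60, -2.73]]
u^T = [[5.63, 3.6],[2.36, -2.73]]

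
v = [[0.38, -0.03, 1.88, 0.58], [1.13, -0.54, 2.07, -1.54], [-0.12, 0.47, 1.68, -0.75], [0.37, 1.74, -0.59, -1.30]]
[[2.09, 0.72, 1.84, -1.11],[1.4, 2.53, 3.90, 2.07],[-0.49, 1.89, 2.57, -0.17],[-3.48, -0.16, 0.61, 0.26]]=v@[[0.97, -0.61, 0.28, 0.42], [-1.25, -0.38, 0.1, -0.92], [0.58, 0.78, 1.17, -0.33], [1.02, -0.91, -0.79, -1.16]]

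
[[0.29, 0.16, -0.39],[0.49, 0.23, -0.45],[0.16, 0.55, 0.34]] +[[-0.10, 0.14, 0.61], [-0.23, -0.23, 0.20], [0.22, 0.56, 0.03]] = [[0.19, 0.30, 0.22],[0.26, 0.00, -0.25],[0.38, 1.11, 0.37]]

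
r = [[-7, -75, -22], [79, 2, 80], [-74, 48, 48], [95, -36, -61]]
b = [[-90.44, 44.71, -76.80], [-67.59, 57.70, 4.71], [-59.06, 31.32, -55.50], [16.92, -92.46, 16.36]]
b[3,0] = 16.92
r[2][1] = 48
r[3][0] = 95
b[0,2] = -76.8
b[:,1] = [44.71, 57.7, 31.32, -92.46]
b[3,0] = 16.92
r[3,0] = 95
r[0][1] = -75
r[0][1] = -75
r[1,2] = 80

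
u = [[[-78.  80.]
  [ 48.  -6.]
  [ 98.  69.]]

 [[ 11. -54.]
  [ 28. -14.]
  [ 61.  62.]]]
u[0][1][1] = -6.0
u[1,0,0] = 11.0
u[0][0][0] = -78.0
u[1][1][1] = -14.0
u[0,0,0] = -78.0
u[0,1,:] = [48.0, -6.0]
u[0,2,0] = 98.0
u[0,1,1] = -6.0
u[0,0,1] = 80.0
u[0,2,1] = 69.0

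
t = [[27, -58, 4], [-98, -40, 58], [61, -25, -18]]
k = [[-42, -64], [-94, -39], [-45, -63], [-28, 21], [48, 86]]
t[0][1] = -58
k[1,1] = -39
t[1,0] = -98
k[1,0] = -94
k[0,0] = -42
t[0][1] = -58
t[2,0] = 61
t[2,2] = -18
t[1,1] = -40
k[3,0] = -28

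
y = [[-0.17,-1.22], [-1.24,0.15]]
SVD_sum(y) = [[-0.52, -0.18], [-1.07, -0.36]] + [[0.35, -1.04], [-0.17, 0.51]]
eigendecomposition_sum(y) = [[-0.71,-0.61],  [-0.62,-0.54]] + [[0.54, -0.61],[-0.62, 0.69]]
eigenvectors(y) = [[-0.75,0.66],[-0.66,-0.75]]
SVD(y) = [[-0.44, -0.90], [-0.90, 0.44]] @ diag([1.2545049857607382, 1.2262207145132762]) @ [[0.95, 0.32], [-0.32, 0.95]]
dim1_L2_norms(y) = [1.23, 1.25]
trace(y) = -0.02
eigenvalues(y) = [-1.25, 1.23]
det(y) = -1.54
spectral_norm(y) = 1.25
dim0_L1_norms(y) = [1.41, 1.37]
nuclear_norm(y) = 2.48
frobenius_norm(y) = 1.75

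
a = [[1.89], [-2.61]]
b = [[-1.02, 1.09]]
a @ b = [[-1.93, 2.06], [2.66, -2.84]]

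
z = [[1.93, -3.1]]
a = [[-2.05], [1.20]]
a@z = [[-3.96, 6.36], [2.32, -3.72]]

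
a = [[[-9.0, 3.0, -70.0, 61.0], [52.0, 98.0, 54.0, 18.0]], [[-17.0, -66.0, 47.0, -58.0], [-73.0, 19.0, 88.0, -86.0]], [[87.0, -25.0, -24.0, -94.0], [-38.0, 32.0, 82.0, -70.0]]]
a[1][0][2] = 47.0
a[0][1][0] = 52.0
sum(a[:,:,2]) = 177.0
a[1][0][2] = 47.0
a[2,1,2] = 82.0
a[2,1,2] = 82.0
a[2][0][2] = -24.0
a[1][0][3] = -58.0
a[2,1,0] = -38.0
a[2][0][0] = 87.0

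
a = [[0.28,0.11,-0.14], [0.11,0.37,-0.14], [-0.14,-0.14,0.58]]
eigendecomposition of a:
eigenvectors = [[-0.37, -0.88, 0.28],[-0.44, 0.44, 0.78],[0.82, -0.17, 0.55]]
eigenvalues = [0.72, 0.2, 0.31]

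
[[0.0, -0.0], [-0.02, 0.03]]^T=[[0.0, -0.02], [-0.00, 0.03]]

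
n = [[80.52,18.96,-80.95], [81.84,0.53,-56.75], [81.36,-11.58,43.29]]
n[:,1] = [18.96, 0.53, -11.58]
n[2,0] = 81.36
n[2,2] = 43.29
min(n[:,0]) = 80.52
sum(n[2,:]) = 113.07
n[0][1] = 18.96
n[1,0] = 81.84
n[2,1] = -11.58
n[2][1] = -11.58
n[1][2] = -56.75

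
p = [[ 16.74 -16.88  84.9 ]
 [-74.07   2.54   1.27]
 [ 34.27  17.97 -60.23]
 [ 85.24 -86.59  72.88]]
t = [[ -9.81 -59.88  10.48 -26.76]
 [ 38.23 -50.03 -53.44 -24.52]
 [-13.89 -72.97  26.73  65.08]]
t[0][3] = -26.76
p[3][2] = 72.88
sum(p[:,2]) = 98.82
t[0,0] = -9.81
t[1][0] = 38.23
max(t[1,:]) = 38.23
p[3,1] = -86.59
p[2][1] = 17.97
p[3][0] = 85.24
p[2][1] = 17.97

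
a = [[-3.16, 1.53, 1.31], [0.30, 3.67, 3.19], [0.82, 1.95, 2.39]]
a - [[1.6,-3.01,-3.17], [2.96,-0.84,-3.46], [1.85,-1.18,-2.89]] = [[-4.76, 4.54, 4.48], [-2.66, 4.51, 6.65], [-1.03, 3.13, 5.28]]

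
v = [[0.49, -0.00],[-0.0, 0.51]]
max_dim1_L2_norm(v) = 0.51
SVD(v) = [[0.0, 1.0], [1.0, 0.0]] @ diag([0.51, 0.49]) @ [[0.0, 1.0], [1.0, 0.00]]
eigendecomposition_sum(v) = [[0.49, 0.0], [0.00, 0.00]] + [[0.00, 0.00], [0.00, 0.51]]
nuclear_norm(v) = 1.00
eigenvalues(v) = [0.49, 0.51]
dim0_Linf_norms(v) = [0.49, 0.51]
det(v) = 0.25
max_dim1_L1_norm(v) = 0.51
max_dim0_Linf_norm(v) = 0.51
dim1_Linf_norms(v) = [0.49, 0.51]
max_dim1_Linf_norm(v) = 0.51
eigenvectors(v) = [[1.0,0.00], [0.00,1.0]]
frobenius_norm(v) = 0.71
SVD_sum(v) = [[0.00, 0.0], [0.00, 0.51]] + [[0.49, 0.00], [0.0, 0.00]]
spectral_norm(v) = 0.51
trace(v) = 1.00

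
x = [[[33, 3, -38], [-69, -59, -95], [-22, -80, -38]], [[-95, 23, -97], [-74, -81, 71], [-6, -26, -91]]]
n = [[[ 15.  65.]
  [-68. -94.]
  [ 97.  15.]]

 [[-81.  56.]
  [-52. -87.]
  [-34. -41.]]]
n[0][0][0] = 15.0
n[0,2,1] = 15.0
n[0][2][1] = 15.0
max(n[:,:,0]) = 97.0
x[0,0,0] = 33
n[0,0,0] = 15.0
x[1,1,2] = 71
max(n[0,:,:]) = 97.0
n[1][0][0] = -81.0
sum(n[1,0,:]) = -25.0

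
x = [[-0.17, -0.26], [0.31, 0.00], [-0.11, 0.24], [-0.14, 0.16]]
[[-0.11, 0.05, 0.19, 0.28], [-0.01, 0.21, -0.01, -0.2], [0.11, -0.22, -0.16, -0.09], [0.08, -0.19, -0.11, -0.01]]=x @ [[-0.04, 0.67, -0.03, -0.66], [0.44, -0.63, -0.7, -0.66]]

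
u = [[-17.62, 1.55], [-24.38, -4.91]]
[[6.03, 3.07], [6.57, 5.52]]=u @ [[-0.32,-0.19], [0.25,-0.18]]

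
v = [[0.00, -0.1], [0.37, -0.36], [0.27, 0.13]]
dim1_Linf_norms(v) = [0.1, 0.37, 0.27]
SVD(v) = [[-0.11, -0.28],[-0.96, -0.21],[-0.25, 0.94]] @ diag([0.5336716778739856, 0.285472485951212]) @ [[-0.79, 0.61],  [0.61, 0.79]]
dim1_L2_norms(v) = [0.1, 0.52, 0.3]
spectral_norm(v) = 0.53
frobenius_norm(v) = 0.61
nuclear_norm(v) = 0.82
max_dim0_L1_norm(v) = 0.64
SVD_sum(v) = [[0.05, -0.04], [0.41, -0.31], [0.11, -0.08]] + [[-0.05, -0.06], [-0.04, -0.05], [0.16, 0.21]]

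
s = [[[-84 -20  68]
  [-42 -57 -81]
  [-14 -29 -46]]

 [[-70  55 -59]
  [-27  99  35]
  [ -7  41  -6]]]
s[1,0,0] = -70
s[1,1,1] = 99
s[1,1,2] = 35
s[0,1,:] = [-42, -57, -81]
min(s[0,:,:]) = -84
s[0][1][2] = -81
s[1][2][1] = 41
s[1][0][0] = -70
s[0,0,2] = 68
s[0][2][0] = -14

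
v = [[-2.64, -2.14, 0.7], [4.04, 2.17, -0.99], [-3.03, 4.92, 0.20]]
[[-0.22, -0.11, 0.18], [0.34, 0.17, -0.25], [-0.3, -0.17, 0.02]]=v@[[0.08, 0.06, -0.01], [-0.01, -0.0, -0.01], [-0.04, 0.07, 0.19]]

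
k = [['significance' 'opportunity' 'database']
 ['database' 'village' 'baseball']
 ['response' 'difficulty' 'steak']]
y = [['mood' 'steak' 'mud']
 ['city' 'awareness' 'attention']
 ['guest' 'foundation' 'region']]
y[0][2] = 'mud'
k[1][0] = 'database'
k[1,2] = 'baseball'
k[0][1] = 'opportunity'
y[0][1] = 'steak'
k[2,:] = ['response', 'difficulty', 'steak']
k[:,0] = ['significance', 'database', 'response']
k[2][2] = 'steak'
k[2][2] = 'steak'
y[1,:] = ['city', 'awareness', 'attention']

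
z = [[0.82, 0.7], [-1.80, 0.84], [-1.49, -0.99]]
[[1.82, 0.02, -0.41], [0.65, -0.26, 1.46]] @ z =[[2.07, 1.70], [-1.17, -1.21]]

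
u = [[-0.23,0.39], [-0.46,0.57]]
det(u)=0.048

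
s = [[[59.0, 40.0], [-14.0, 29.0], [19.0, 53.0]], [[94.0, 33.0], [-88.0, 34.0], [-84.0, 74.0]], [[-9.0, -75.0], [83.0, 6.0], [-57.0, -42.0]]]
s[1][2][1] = 74.0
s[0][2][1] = 53.0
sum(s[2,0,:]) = -84.0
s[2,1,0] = 83.0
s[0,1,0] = -14.0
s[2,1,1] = 6.0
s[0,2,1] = 53.0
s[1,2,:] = [-84.0, 74.0]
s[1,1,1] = 34.0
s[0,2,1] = 53.0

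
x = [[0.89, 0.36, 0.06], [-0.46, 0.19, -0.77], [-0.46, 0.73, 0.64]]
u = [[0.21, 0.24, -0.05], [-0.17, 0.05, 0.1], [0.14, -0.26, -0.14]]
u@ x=[[0.10, 0.08, -0.2],[-0.22, 0.02, 0.02],[0.31, -0.1, 0.12]]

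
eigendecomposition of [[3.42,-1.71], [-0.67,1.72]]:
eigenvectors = [[0.96, 0.61], [-0.29, 0.79]]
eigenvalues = [3.94, 1.2]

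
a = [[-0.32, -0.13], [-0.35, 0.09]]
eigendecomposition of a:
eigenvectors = [[-0.82, 0.25], [-0.57, -0.97]]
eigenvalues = [-0.41, 0.18]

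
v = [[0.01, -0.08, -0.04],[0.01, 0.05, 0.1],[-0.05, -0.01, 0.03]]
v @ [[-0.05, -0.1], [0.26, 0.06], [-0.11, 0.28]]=[[-0.02,-0.02],[0.00,0.03],[-0.0,0.01]]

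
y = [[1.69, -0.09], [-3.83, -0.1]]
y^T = [[1.69, -3.83], [-0.09, -0.1]]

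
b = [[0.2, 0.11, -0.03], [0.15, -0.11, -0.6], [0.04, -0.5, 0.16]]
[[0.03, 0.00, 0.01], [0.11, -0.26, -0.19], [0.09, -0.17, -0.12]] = b@[[0.24, -0.18, -0.09], [-0.18, 0.43, 0.31], [-0.09, 0.31, 0.23]]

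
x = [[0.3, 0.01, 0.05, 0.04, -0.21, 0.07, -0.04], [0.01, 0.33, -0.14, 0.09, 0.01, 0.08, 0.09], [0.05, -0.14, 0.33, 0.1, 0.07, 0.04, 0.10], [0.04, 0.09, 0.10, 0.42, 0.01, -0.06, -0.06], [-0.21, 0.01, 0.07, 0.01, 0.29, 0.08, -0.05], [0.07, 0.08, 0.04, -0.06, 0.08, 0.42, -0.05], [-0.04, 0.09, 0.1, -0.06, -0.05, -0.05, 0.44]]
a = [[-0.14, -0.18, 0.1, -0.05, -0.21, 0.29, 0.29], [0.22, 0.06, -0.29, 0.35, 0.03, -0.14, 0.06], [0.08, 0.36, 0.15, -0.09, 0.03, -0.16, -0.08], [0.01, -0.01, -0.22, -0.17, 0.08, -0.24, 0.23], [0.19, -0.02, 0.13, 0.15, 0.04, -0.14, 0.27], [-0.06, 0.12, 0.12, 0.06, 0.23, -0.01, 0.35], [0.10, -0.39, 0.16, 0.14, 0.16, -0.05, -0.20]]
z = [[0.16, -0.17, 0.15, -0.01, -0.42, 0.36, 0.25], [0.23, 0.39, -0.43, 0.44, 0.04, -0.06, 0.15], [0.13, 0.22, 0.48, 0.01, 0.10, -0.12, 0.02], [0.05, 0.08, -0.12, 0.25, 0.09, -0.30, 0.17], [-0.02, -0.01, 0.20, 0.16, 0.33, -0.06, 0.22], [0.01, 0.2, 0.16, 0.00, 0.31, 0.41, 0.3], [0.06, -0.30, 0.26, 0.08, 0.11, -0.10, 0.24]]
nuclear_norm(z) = 3.55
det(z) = 0.00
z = a + x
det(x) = -0.00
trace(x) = 2.53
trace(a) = -0.27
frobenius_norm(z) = 1.58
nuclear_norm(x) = 2.53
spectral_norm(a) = 0.68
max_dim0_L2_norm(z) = 0.77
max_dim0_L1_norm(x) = 0.83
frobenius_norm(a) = 1.27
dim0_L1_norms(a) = [0.8, 1.14, 1.17, 1.01, 0.78, 1.03, 1.48]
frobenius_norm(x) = 1.11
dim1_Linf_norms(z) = [0.42, 0.44, 0.48, 0.3, 0.33, 0.41, 0.3]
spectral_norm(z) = 0.91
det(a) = 0.00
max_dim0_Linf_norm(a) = 0.39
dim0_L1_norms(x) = [0.72, 0.75, 0.83, 0.78, 0.72, 0.8, 0.83]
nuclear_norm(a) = 2.97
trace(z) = 2.26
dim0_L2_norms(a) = [0.35, 0.58, 0.47, 0.46, 0.36, 0.46, 0.62]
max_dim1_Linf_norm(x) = 0.44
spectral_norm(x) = 0.52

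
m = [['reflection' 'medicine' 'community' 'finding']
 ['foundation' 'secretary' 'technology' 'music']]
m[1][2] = 'technology'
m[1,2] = 'technology'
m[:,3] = ['finding', 'music']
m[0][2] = 'community'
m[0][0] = 'reflection'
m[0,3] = 'finding'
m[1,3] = 'music'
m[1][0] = 'foundation'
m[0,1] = 'medicine'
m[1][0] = 'foundation'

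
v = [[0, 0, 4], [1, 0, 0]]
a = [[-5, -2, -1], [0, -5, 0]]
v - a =[[5, 2, 5], [1, 5, 0]]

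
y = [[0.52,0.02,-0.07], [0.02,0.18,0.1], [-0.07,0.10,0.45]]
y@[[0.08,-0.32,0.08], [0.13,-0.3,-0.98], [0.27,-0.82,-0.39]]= [[0.03, -0.12, 0.05], [0.05, -0.14, -0.21], [0.13, -0.38, -0.28]]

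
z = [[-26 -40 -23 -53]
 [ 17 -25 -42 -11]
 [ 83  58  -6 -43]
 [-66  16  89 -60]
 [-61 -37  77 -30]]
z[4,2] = 77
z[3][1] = 16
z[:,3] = [-53, -11, -43, -60, -30]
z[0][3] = -53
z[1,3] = -11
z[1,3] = -11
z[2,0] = 83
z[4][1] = -37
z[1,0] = 17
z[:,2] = [-23, -42, -6, 89, 77]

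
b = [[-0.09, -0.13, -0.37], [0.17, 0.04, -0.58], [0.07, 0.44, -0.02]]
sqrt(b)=[[(0.12+0.31j), (0.04-0.16j), (-0.5+0.16j)], [(0.22-0.07j), (0.51+0.04j), (-0.5-0.04j)], [-0.00+0.07j, 0.44-0.04j, 0.46+0.04j]]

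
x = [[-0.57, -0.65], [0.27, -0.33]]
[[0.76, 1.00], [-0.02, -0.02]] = x@ [[-0.72,-0.95], [-0.54,-0.71]]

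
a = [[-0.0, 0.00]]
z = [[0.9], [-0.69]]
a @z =[[0.00]]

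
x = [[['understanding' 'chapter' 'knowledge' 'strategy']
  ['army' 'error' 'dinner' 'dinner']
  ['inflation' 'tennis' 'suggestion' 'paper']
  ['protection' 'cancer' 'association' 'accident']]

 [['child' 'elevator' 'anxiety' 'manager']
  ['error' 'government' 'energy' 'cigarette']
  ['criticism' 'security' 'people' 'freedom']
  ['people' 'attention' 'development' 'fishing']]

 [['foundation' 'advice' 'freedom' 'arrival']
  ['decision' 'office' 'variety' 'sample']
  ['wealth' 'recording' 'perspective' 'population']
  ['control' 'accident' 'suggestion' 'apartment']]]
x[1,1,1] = 'government'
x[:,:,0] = [['understanding', 'army', 'inflation', 'protection'], ['child', 'error', 'criticism', 'people'], ['foundation', 'decision', 'wealth', 'control']]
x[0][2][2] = 'suggestion'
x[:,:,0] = [['understanding', 'army', 'inflation', 'protection'], ['child', 'error', 'criticism', 'people'], ['foundation', 'decision', 'wealth', 'control']]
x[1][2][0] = 'criticism'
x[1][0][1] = 'elevator'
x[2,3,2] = 'suggestion'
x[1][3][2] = 'development'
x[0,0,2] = 'knowledge'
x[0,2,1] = 'tennis'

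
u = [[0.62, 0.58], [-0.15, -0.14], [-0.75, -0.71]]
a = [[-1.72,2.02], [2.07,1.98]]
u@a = [[0.13, 2.40], [-0.03, -0.58], [-0.18, -2.92]]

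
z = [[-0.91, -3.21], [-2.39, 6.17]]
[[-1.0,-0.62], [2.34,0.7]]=z @[[-0.1, 0.12], [0.34, 0.16]]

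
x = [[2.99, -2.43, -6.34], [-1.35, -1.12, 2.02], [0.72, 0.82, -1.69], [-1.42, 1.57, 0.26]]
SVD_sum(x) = [[3.27, -1.93, -6.35], [-0.9, 0.53, 1.75], [0.69, -0.41, -1.33], [-0.56, 0.33, 1.08]] + [[0.03, -0.44, 0.15], [0.09, -1.54, 0.51], [-0.07, 1.20, -0.40], [-0.09, 1.41, -0.47]] + [[-0.3, -0.06, -0.14], [-0.54, -0.11, -0.24], [0.11, 0.02, 0.05], [-0.78, -0.16, -0.35]]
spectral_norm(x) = 7.93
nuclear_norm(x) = 11.63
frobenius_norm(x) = 8.41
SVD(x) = [[-0.93, 0.18, 0.30], [0.26, 0.63, 0.54], [-0.20, -0.49, -0.11], [0.16, -0.58, 0.78]] @ diag([7.929187283030616, 2.5825011861158678, 1.1190963561444]) @ [[-0.44, 0.26, 0.86], [0.06, -0.95, 0.32], [-0.90, -0.19, -0.4]]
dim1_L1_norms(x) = [11.76, 4.49, 3.23, 3.25]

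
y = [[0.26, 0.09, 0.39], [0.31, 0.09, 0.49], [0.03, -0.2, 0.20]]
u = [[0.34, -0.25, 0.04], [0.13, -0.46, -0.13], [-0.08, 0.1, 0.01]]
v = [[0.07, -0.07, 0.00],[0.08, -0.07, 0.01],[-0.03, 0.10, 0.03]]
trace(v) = 0.03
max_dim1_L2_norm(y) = 0.59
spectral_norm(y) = 0.77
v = y @ u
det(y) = 0.00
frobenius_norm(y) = 0.81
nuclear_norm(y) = 1.01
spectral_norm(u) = 0.62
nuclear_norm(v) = 0.23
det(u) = -0.00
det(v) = -0.00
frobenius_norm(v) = 0.18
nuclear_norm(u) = 0.86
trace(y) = 0.55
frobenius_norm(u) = 0.66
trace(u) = -0.11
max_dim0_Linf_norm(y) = 0.49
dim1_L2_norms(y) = [0.48, 0.59, 0.28]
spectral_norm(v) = 0.17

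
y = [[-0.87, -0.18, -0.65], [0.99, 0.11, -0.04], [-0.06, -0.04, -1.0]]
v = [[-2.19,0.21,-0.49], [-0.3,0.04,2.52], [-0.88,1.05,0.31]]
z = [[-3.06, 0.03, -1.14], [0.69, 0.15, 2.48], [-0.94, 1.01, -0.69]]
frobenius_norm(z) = 4.44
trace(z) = -3.60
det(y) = -0.06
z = y + v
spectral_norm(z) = 3.92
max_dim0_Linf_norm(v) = 2.52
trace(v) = -1.84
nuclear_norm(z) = 6.73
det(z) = 6.97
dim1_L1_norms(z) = [4.23, 3.32, 2.64]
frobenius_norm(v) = 3.67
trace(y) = -1.76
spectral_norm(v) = 2.59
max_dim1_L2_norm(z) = 3.27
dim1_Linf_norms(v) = [2.19, 2.52, 1.05]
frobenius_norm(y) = 1.79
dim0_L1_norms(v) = [3.37, 1.3, 3.32]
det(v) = 5.46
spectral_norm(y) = 1.49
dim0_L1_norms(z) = [4.69, 1.19, 4.31]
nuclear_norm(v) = 5.91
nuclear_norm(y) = 2.52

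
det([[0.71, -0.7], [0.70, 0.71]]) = 0.994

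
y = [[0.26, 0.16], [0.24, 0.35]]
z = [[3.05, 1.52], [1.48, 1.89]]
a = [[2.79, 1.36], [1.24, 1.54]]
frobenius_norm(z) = 4.17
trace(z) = 4.94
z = y + a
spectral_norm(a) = 3.61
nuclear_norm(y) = 0.62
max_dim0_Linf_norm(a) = 2.79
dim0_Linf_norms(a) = [2.79, 1.54]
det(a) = 2.61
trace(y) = 0.61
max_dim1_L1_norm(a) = 4.15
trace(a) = 4.33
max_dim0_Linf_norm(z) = 3.05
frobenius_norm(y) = 0.52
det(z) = 3.51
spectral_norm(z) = 4.08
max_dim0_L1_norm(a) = 4.03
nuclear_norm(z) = 4.94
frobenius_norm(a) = 3.68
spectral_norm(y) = 0.51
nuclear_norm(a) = 4.33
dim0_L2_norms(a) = [3.05, 2.05]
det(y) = 0.05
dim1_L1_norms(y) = [0.42, 0.59]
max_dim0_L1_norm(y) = 0.51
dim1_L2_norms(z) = [3.41, 2.4]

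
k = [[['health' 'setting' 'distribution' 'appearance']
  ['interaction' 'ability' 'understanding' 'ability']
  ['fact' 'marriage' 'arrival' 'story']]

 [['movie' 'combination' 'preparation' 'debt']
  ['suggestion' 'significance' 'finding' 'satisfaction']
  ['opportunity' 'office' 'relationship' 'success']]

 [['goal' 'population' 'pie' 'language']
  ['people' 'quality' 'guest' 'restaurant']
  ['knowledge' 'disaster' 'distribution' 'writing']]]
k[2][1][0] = 'people'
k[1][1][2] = 'finding'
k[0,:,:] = [['health', 'setting', 'distribution', 'appearance'], ['interaction', 'ability', 'understanding', 'ability'], ['fact', 'marriage', 'arrival', 'story']]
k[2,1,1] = 'quality'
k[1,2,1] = 'office'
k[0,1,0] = 'interaction'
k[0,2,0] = 'fact'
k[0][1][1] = 'ability'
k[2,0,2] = 'pie'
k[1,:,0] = ['movie', 'suggestion', 'opportunity']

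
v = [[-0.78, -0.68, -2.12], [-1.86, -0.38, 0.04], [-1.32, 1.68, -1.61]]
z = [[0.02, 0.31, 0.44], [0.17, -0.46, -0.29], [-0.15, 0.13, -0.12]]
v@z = [[0.19,-0.2,0.11], [-0.11,-0.40,-0.71], [0.50,-1.39,-0.87]]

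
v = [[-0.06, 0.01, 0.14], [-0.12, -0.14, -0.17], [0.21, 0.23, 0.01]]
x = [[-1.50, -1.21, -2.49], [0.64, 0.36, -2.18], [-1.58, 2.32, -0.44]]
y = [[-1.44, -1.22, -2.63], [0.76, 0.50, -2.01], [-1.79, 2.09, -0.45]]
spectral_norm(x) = 3.53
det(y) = -17.06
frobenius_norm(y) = 4.81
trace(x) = -1.58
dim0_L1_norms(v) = [0.39, 0.38, 0.32]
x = y + v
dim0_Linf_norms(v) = [0.21, 0.23, 0.17]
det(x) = -16.97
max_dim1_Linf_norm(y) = 2.63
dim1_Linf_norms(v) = [0.14, 0.17, 0.23]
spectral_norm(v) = 0.38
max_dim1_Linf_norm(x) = 2.49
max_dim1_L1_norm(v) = 0.45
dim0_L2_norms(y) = [2.42, 2.47, 3.34]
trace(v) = -0.19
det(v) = -0.00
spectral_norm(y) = 3.55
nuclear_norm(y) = 8.04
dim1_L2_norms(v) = [0.15, 0.25, 0.31]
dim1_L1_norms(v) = [0.21, 0.43, 0.45]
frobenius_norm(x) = 4.82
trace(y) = -1.39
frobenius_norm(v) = 0.43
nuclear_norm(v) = 0.61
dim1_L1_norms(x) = [5.2, 3.18, 4.34]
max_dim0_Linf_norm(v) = 0.23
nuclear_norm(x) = 8.05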